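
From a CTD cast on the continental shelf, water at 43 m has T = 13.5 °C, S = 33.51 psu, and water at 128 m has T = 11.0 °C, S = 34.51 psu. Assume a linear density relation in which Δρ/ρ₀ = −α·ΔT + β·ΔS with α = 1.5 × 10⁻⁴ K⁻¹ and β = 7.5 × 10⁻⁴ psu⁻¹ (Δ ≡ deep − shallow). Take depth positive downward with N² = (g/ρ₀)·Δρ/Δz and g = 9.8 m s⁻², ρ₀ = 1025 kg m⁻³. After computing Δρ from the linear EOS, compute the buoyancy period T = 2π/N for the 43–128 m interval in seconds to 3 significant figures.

ΔT = -2.5 K, ΔS = +1.00 psu (deep − shallow).
Δρ/ρ₀ = −αΔT + βΔS = 3.75 × 10⁻⁴ + 7.50 × 10⁻⁴ = 1.125 × 10⁻³, so Δρ ≈ 1.153 kg m⁻³.
N² = (g/ρ₀)·Δρ/Δz = g·(Δρ/ρ₀)/Δz = 9.8 × 1.125 × 10⁻³ / 85 = 1.2971 × 10⁻⁴ s⁻².
N = √(1.2971 × 10⁻⁴) = 0.011389 rad s⁻¹ → T = 2π/N = 551.69 s ≈ 552 s.

552 s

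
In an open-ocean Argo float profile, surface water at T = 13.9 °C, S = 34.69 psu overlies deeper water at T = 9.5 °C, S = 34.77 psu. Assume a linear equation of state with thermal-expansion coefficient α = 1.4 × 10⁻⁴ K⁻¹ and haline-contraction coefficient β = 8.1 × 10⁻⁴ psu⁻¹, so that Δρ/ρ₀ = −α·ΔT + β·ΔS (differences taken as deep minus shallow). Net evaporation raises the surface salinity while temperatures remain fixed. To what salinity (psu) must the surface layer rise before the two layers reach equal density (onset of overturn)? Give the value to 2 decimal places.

Neutral buoyancy requires −α(T_deep − T_surf) + β(S_deep − S_surf′) = 0.
S_surf′ = S_deep − (α/β)·ΔT = 34.77 − (1.4 × 10⁻⁴/8.1 × 10⁻⁴)·(-4.4) = 35.5305 psu.
Increase required: 35.5305 − 34.69 = 0.8405 psu.

35.53 psu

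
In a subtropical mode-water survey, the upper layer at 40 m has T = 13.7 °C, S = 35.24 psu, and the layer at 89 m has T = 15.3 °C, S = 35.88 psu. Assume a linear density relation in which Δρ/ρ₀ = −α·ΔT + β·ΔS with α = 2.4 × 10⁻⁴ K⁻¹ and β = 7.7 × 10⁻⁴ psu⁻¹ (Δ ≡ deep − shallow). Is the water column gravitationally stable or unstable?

stable

ΔT = 15.3 − 13.7 = +1.6 K and ΔS = 35.88 − 35.24 = +0.64 psu (deep − shallow).
−αΔT = -3.84 × 10⁻⁴; βΔS = 4.928 × 10⁻⁴; sum Δρ/ρ₀ = 1.088 × 10⁻⁴.
Δρ/ρ₀ > 0, so Δρ > 0: deeper water is denser → statically stable.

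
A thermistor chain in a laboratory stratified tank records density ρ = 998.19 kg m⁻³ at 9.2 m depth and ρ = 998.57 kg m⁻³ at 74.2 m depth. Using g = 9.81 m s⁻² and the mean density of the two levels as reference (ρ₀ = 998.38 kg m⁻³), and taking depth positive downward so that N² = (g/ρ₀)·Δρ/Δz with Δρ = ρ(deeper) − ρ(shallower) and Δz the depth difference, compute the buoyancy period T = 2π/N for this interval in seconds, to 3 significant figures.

Δρ = 998.57 − 998.19 = 0.38 kg m⁻³ over Δz = 74.2 − 9.2 = 65 m.
N² = (9.81/998.38) × (0.38/65) = 5.7444 × 10⁻⁵ s⁻².
N = √(5.7444 × 10⁻⁵) = 7.5792 × 10⁻³ rad s⁻¹, so T = 2π/N = 829.00 s ≈ 829 s.

829 s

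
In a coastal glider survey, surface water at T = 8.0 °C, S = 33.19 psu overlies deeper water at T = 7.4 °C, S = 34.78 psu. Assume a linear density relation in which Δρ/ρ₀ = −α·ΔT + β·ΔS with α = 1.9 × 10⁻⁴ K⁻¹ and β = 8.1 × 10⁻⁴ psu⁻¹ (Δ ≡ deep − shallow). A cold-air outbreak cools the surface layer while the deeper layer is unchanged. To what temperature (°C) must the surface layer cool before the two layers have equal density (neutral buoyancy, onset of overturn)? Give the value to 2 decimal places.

Neutral buoyancy requires Δρ = 0, i.e. −α(T_deep − T_surf′) + β(S_deep − S_surf) = 0.
T_surf′ = T_deep − (β/α)·ΔS = 7.4 − (8.1 × 10⁻⁴/1.9 × 10⁻⁴)·(+1.59) = 0.6216 °C.
Cooling required: 8.0 − (0.6216) = 7.3784 °C.

0.62 °C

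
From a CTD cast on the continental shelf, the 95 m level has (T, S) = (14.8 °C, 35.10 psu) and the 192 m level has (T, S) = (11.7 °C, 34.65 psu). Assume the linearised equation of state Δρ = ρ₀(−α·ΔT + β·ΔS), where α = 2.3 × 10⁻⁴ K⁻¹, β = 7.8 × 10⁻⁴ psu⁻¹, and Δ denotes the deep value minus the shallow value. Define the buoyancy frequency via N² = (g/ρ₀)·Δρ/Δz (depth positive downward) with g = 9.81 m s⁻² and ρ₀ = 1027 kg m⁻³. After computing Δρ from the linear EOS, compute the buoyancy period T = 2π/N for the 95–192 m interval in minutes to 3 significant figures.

ΔT = -3.1 K, ΔS = -0.45 psu (deep − shallow).
Δρ/ρ₀ = −αΔT + βΔS = 7.13 × 10⁻⁴ − 3.51 × 10⁻⁴ = 3.62 × 10⁻⁴, so Δρ ≈ 0.3718 kg m⁻³.
N² = (g/ρ₀)·Δρ/Δz = g·(Δρ/ρ₀)/Δz = 9.81 × 3.62 × 10⁻⁴ / 97 = 3.6611 × 10⁻⁵ s⁻².
N = √(3.6611 × 10⁻⁵) = 6.0507 × 10⁻³ rad s⁻¹ → T = 2π/N = 1.0384 × 10³ s = 17.307 min ≈ 17.3 min.

17.3 min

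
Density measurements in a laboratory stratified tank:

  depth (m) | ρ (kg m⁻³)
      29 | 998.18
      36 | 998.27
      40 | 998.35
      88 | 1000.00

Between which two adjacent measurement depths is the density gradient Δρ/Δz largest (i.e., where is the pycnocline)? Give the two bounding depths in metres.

40–88 m

Compute the density gradient over each adjacent pair:
  29–36 m: Δρ/Δz = 0.09/7 = 0.013 kg m⁻⁴
  36–40 m: Δρ/Δz = 0.08/4 = 0.020 kg m⁻⁴
  40–88 m: Δρ/Δz = 1.65/48 = 0.034 kg m⁻⁴
The largest gradient is in the 40–88 m interval — the pycnocline.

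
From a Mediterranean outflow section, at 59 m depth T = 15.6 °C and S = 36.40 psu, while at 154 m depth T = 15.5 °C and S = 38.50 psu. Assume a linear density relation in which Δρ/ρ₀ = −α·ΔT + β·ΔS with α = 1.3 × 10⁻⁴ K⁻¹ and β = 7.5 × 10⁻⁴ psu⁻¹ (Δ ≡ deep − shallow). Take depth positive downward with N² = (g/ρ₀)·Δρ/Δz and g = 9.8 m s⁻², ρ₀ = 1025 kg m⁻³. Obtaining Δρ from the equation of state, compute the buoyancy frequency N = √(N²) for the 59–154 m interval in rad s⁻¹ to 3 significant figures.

0.0128 rad s⁻¹

ΔT = -0.1 K, ΔS = +2.10 psu (deep − shallow).
Δρ/ρ₀ = −αΔT + βΔS = 1.30 × 10⁻⁵ + 1.575 × 10⁻³ = 1.588 × 10⁻³, so Δρ ≈ 1.628 kg m⁻³.
N² = (g/ρ₀)·Δρ/Δz = g·(Δρ/ρ₀)/Δz = 9.8 × 1.588 × 10⁻³ / 95 = 1.6381 × 10⁻⁴ s⁻².
N = √(1.6381 × 10⁻⁴) = 0.012799 rad s⁻¹ ≈ 0.0128 rad s⁻¹.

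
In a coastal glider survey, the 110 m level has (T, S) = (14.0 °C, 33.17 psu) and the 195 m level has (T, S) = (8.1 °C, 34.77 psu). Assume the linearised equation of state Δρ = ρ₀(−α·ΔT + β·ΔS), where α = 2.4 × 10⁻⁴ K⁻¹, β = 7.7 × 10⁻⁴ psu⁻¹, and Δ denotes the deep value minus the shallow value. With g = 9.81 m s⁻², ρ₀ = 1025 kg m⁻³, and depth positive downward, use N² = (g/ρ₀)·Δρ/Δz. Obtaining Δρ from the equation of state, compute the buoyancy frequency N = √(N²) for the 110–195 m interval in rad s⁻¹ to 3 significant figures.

0.0175 rad s⁻¹

ΔT = -5.9 K, ΔS = +1.60 psu (deep − shallow).
Δρ/ρ₀ = −αΔT + βΔS = 1.416 × 10⁻³ + 1.232 × 10⁻³ = 2.648 × 10⁻³, so Δρ ≈ 2.714 kg m⁻³.
N² = (g/ρ₀)·Δρ/Δz = g·(Δρ/ρ₀)/Δz = 9.81 × 2.648 × 10⁻³ / 85 = 3.0561 × 10⁻⁴ s⁻².
N = √(3.0561 × 10⁻⁴) = 0.017482 rad s⁻¹ ≈ 0.0175 rad s⁻¹.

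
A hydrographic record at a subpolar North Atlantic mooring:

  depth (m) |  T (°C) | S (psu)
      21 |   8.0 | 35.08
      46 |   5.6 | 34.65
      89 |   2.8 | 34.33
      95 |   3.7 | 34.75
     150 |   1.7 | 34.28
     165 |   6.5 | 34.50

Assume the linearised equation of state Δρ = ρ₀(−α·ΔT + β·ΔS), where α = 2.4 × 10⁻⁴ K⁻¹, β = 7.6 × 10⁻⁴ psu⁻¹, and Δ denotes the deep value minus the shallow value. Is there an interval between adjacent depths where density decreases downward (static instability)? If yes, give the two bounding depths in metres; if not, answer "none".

150–165 m

Evaluate Δρ/ρ₀ = −αΔT + βΔS across each adjacent pair:
  21–46 m: −αΔT+βΔS = −(2.4 × 10⁻⁴)(-2.4)+(7.6 × 10⁻⁴)(-0.43) = 2.5 × 10⁻⁴ → stable
  46–89 m: −αΔT+βΔS = −(2.4 × 10⁻⁴)(-2.8)+(7.6 × 10⁻⁴)(-0.32) = 4.3 × 10⁻⁴ → stable
  89–95 m: −αΔT+βΔS = −(2.4 × 10⁻⁴)(+0.9)+(7.6 × 10⁻⁴)(+0.42) = 1.0 × 10⁻⁴ → stable
  95–150 m: −αΔT+βΔS = −(2.4 × 10⁻⁴)(-2.0)+(7.6 × 10⁻⁴)(-0.47) = 1.2 × 10⁻⁴ → stable
  150–165 m: −αΔT+βΔS = −(2.4 × 10⁻⁴)(+4.8)+(7.6 × 10⁻⁴)(+0.22) = -9.8 × 10⁻⁴ → UNSTABLE
The 150–165 m interval has Δρ < 0: lighter water underlies denser water.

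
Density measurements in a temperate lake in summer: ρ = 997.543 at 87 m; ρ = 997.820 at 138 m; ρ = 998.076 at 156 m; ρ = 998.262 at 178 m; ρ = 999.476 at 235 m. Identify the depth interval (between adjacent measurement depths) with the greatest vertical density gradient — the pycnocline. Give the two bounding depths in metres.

Compute the density gradient over each adjacent pair:
  87–138 m: Δρ/Δz = 0.277/51 = 5.4 × 10⁻³ kg m⁻⁴
  138–156 m: Δρ/Δz = 0.256/18 = 0.014 kg m⁻⁴
  156–178 m: Δρ/Δz = 0.186/22 = 8.5 × 10⁻³ kg m⁻⁴
  178–235 m: Δρ/Δz = 1.214/57 = 0.021 kg m⁻⁴
The largest gradient is in the 178–235 m interval — the pycnocline.

178–235 m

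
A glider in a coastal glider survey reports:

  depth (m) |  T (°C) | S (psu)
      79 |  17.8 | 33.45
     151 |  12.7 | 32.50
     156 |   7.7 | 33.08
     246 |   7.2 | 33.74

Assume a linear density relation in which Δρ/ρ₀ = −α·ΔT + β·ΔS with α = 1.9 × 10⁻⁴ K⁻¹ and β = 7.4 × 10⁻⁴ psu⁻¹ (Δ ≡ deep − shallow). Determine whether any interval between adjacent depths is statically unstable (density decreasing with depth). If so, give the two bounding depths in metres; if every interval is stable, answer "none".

none

Evaluate Δρ/ρ₀ = −αΔT + βΔS across each adjacent pair:
  79–151 m: −αΔT+βΔS = −(1.9 × 10⁻⁴)(-5.1)+(7.4 × 10⁻⁴)(-0.95) = 2.7 × 10⁻⁴ → stable
  151–156 m: −αΔT+βΔS = −(1.9 × 10⁻⁴)(-5.0)+(7.4 × 10⁻⁴)(+0.58) = 1.4 × 10⁻³ → stable
  156–246 m: −αΔT+βΔS = −(1.9 × 10⁻⁴)(-0.5)+(7.4 × 10⁻⁴)(+0.66) = 5.8 × 10⁻⁴ → stable
Every interval has Δρ > 0: the column is stably stratified throughout.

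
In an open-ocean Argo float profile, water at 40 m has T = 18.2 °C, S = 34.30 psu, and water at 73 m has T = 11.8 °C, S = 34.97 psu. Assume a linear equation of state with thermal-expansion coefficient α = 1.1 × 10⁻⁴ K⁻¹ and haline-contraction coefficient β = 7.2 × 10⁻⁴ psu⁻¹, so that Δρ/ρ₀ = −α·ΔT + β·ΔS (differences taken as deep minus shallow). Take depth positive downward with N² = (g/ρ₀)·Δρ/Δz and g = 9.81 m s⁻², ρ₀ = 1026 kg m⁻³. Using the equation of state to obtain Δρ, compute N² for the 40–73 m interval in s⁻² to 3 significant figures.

3.53 × 10⁻⁴ s⁻²

ΔT = -6.4 K, ΔS = +0.67 psu (deep − shallow).
Δρ/ρ₀ = −αΔT + βΔS = 7.04 × 10⁻⁴ + 4.824 × 10⁻⁴ = 1.1864 × 10⁻³, so Δρ ≈ 1.217 kg m⁻³.
N² = (g/ρ₀)·Δρ/Δz = g·(Δρ/ρ₀)/Δz = 9.81 × 1.1864 × 10⁻³ / 33 = 3.5268 × 10⁻⁴ s⁻² ≈ 3.53 × 10⁻⁴ s⁻².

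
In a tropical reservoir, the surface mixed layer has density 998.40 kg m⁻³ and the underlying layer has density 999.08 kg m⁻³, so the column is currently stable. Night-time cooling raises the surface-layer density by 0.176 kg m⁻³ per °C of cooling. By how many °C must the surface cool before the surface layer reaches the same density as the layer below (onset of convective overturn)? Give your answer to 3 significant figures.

3.86 °C

Density deficit of the surface layer: 999.08 − 998.40 = 0.68 kg m⁻³.
Required change = 0.68 / 0.176 = 3.86 °C.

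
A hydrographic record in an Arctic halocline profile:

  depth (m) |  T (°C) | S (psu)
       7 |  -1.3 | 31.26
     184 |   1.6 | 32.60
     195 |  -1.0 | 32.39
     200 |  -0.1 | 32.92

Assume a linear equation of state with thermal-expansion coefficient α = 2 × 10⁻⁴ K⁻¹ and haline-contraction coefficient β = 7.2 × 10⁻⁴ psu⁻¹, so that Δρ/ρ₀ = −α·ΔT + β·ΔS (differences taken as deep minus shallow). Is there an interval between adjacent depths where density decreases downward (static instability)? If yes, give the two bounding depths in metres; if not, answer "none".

Evaluate Δρ/ρ₀ = −αΔT + βΔS across each adjacent pair:
  7–184 m: −αΔT+βΔS = −(2 × 10⁻⁴)(+2.9)+(7.2 × 10⁻⁴)(+1.34) = 3.8 × 10⁻⁴ → stable
  184–195 m: −αΔT+βΔS = −(2 × 10⁻⁴)(-2.6)+(7.2 × 10⁻⁴)(-0.21) = 3.7 × 10⁻⁴ → stable
  195–200 m: −αΔT+βΔS = −(2 × 10⁻⁴)(+0.9)+(7.2 × 10⁻⁴)(+0.53) = 2.0 × 10⁻⁴ → stable
Every interval has Δρ > 0: the column is stably stratified throughout.

none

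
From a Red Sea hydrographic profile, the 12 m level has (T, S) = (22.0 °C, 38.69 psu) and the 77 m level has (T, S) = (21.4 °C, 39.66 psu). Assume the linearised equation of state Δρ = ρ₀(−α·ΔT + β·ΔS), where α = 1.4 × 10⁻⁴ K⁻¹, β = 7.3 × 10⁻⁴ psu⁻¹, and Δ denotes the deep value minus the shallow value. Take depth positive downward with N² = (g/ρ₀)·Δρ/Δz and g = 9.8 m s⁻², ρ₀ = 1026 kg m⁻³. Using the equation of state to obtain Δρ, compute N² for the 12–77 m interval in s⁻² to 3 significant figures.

1.19 × 10⁻⁴ s⁻²

ΔT = -0.6 K, ΔS = +0.97 psu (deep − shallow).
Δρ/ρ₀ = −αΔT + βΔS = 8.40 × 10⁻⁵ + 7.081 × 10⁻⁴ = 7.921 × 10⁻⁴, so Δρ ≈ 0.8127 kg m⁻³.
N² = (g/ρ₀)·Δρ/Δz = g·(Δρ/ρ₀)/Δz = 9.8 × 7.921 × 10⁻⁴ / 65 = 1.1942 × 10⁻⁴ s⁻² ≈ 1.19 × 10⁻⁴ s⁻².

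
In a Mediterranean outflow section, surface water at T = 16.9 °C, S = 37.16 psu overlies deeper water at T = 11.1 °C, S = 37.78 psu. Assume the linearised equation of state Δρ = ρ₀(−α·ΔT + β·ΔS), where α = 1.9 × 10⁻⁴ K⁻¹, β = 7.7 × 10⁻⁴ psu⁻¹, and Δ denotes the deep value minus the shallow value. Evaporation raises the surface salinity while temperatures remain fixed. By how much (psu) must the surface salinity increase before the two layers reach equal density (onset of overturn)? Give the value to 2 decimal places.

Neutral buoyancy requires −α(T_deep − T_surf) + β(S_deep − S_surf′) = 0.
S_surf′ = S_deep − (α/β)·ΔT = 37.78 − (1.9 × 10⁻⁴/7.7 × 10⁻⁴)·(-5.8) = 39.2112 psu.
Increase required: 39.2112 − 37.16 = 2.0512 psu.

2.05 psu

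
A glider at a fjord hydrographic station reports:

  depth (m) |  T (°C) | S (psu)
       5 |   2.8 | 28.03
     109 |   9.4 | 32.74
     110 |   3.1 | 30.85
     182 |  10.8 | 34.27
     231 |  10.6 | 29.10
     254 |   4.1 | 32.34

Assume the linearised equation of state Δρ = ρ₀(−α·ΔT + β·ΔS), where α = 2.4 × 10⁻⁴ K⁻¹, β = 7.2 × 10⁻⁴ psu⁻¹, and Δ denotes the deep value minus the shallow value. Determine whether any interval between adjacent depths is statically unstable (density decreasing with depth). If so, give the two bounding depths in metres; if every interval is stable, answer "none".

182–231 m

Evaluate Δρ/ρ₀ = −αΔT + βΔS across each adjacent pair:
  5–109 m: −αΔT+βΔS = −(2.4 × 10⁻⁴)(+6.6)+(7.2 × 10⁻⁴)(+4.71) = 1.8 × 10⁻³ → stable
  109–110 m: −αΔT+βΔS = −(2.4 × 10⁻⁴)(-6.3)+(7.2 × 10⁻⁴)(-1.89) = 1.5 × 10⁻⁴ → stable
  110–182 m: −αΔT+βΔS = −(2.4 × 10⁻⁴)(+7.7)+(7.2 × 10⁻⁴)(+3.42) = 6.1 × 10⁻⁴ → stable
  182–231 m: −αΔT+βΔS = −(2.4 × 10⁻⁴)(-0.2)+(7.2 × 10⁻⁴)(-5.17) = -3.7 × 10⁻³ → UNSTABLE
  231–254 m: −αΔT+βΔS = −(2.4 × 10⁻⁴)(-6.5)+(7.2 × 10⁻⁴)(+3.24) = 3.9 × 10⁻³ → stable
The 182–231 m interval has Δρ < 0: lighter water underlies denser water.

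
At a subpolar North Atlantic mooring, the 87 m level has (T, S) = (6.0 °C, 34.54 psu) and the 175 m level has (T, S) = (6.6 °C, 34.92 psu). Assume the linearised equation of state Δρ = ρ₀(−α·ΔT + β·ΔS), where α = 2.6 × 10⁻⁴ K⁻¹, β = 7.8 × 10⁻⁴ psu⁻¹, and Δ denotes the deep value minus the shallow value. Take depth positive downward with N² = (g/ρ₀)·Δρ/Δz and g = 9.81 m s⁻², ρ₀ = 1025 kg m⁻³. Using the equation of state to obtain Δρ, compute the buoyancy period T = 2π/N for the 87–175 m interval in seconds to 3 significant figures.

ΔT = +0.6 K, ΔS = +0.38 psu (deep − shallow).
Δρ/ρ₀ = −αΔT + βΔS = -1.56 × 10⁻⁴ + 2.964 × 10⁻⁴ = 1.404 × 10⁻⁴, so Δρ ≈ 0.1439 kg m⁻³.
N² = (g/ρ₀)·Δρ/Δz = g·(Δρ/ρ₀)/Δz = 9.81 × 1.404 × 10⁻⁴ / 88 = 1.5651 × 10⁻⁵ s⁻².
N = √(1.5651 × 10⁻⁵) = 3.9561 × 10⁻³ rad s⁻¹ → T = 2π/N = 1.5882 × 10³ s ≈ 1.59 × 10³ s.

1.59 × 10³ s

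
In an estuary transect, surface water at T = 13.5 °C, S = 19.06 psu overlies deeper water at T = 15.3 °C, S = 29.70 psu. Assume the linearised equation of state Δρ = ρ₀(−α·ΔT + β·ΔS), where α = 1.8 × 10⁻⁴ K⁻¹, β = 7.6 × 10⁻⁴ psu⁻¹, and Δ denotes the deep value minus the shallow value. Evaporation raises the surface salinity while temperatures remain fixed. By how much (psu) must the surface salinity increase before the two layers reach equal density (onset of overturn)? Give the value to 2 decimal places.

10.21 psu

Neutral buoyancy requires −α(T_deep − T_surf) + β(S_deep − S_surf′) = 0.
S_surf′ = S_deep − (α/β)·ΔT = 29.70 − (1.8 × 10⁻⁴/7.6 × 10⁻⁴)·(+1.8) = 29.2737 psu.
Increase required: 29.2737 − 19.06 = 10.2137 psu.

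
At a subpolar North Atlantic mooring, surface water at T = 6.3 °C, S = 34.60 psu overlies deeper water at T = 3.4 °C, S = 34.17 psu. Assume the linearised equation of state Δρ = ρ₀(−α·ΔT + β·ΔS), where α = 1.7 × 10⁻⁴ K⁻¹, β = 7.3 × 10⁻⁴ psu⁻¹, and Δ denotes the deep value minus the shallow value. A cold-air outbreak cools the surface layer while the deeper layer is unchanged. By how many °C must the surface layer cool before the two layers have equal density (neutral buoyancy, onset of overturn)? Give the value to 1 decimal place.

1.1 °C

Neutral buoyancy requires Δρ = 0, i.e. −α(T_deep − T_surf′) + β(S_deep − S_surf) = 0.
T_surf′ = T_deep − (β/α)·ΔS = 3.4 − (7.3 × 10⁻⁴/1.7 × 10⁻⁴)·(-0.43) = 5.246 °C.
Cooling required: 6.3 − (5.246) = 1.054 °C.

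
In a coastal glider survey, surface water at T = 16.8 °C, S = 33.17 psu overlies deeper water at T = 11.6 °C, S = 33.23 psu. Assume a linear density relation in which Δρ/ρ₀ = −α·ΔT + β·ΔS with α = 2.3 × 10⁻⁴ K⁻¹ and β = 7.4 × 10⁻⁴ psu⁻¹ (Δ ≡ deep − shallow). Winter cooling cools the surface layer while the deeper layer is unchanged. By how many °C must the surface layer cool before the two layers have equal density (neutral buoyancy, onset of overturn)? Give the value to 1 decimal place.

5.4 °C

Neutral buoyancy requires Δρ = 0, i.e. −α(T_deep − T_surf′) + β(S_deep − S_surf) = 0.
T_surf′ = T_deep − (β/α)·ΔS = 11.6 − (7.4 × 10⁻⁴/2.3 × 10⁻⁴)·(+0.06) = 11.407 °C.
Cooling required: 16.8 − (11.407) = 5.393 °C.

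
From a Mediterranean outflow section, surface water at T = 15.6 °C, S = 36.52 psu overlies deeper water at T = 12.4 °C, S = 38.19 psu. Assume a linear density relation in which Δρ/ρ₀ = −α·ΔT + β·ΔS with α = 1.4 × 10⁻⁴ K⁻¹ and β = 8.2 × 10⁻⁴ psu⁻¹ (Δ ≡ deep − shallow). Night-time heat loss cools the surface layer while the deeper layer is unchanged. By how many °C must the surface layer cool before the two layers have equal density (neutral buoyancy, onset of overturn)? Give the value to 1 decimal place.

Neutral buoyancy requires Δρ = 0, i.e. −α(T_deep − T_surf′) + β(S_deep − S_surf) = 0.
T_surf′ = T_deep − (β/α)·ΔS = 12.4 − (8.2 × 10⁻⁴/1.4 × 10⁻⁴)·(+1.67) = 2.619 °C.
Cooling required: 15.6 − (2.619) = 12.981 °C.

13.0 °C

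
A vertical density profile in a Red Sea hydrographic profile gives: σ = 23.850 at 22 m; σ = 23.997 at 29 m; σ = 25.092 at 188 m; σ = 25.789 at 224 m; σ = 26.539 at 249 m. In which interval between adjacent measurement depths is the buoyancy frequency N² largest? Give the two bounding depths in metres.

224–249 m

Compute the density gradient over each adjacent pair:
  22–29 m: Δρ/Δz = 0.147/7 = 0.021 kg m⁻⁴
  29–188 m: Δρ/Δz = 1.095/159 = 6.9 × 10⁻³ kg m⁻⁴
  188–224 m: Δρ/Δz = 0.697/36 = 0.019 kg m⁻⁴
  224–249 m: Δρ/Δz = 0.750/25 = 0.030 kg m⁻⁴
The largest gradient is in the 224–249 m interval — the pycnocline.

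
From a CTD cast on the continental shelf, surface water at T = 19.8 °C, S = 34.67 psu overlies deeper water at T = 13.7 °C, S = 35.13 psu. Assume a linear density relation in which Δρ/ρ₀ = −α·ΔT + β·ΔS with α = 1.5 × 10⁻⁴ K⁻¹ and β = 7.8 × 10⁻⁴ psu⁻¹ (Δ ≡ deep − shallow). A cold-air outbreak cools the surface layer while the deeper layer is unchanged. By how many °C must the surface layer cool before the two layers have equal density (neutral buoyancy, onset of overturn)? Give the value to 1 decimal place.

Neutral buoyancy requires Δρ = 0, i.e. −α(T_deep − T_surf′) + β(S_deep − S_surf) = 0.
T_surf′ = T_deep − (β/α)·ΔS = 13.7 − (7.8 × 10⁻⁴/1.5 × 10⁻⁴)·(+0.46) = 11.308 °C.
Cooling required: 19.8 − (11.308) = 8.492 °C.

8.5 °C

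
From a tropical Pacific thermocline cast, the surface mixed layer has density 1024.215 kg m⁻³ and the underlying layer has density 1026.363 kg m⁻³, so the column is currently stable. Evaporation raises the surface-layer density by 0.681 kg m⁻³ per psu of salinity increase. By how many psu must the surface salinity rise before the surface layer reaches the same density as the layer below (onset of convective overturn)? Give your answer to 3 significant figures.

Density deficit of the surface layer: 1026.363 − 1024.215 = 2.148 kg m⁻³.
Required change = 2.148 / 0.681 = 3.15 psu.

3.15 psu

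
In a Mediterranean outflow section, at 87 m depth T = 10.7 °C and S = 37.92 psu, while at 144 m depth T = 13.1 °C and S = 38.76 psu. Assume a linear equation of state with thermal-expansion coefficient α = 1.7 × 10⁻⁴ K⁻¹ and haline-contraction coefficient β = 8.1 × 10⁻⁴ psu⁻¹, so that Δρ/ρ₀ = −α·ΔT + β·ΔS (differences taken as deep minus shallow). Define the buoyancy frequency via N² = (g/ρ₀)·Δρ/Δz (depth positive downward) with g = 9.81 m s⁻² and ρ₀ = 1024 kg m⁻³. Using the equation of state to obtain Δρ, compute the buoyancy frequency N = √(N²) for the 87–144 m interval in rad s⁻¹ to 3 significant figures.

ΔT = +2.4 K, ΔS = +0.84 psu (deep − shallow).
Δρ/ρ₀ = −αΔT + βΔS = -4.08 × 10⁻⁴ + 6.804 × 10⁻⁴ = 2.724 × 10⁻⁴, so Δρ ≈ 0.2789 kg m⁻³.
N² = (g/ρ₀)·Δρ/Δz = g·(Δρ/ρ₀)/Δz = 9.81 × 2.724 × 10⁻⁴ / 57 = 4.6881 × 10⁻⁵ s⁻².
N = √(4.6881 × 10⁻⁵) = 6.8470 × 10⁻³ rad s⁻¹ ≈ 6.85 × 10⁻³ rad s⁻¹.

6.85 × 10⁻³ rad s⁻¹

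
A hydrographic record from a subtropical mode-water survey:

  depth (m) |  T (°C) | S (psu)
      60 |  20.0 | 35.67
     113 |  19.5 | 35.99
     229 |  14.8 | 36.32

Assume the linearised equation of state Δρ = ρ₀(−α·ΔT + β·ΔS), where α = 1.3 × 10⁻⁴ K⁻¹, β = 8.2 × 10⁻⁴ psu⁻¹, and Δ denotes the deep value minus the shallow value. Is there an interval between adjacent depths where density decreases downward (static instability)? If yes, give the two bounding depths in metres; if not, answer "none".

Evaluate Δρ/ρ₀ = −αΔT + βΔS across each adjacent pair:
  60–113 m: −αΔT+βΔS = −(1.3 × 10⁻⁴)(-0.5)+(8.2 × 10⁻⁴)(+0.32) = 3.3 × 10⁻⁴ → stable
  113–229 m: −αΔT+βΔS = −(1.3 × 10⁻⁴)(-4.7)+(8.2 × 10⁻⁴)(+0.33) = 8.8 × 10⁻⁴ → stable
Every interval has Δρ > 0: the column is stably stratified throughout.

none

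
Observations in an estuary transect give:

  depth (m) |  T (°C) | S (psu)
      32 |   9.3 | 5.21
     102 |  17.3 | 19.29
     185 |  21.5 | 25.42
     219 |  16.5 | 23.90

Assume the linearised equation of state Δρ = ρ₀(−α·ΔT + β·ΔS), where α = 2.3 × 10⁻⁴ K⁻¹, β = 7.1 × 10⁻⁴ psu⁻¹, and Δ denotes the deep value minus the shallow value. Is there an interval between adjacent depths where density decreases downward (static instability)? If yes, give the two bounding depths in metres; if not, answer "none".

Evaluate Δρ/ρ₀ = −αΔT + βΔS across each adjacent pair:
  32–102 m: −αΔT+βΔS = −(2.3 × 10⁻⁴)(+8.0)+(7.1 × 10⁻⁴)(+14.08) = 8.2 × 10⁻³ → stable
  102–185 m: −αΔT+βΔS = −(2.3 × 10⁻⁴)(+4.2)+(7.1 × 10⁻⁴)(+6.13) = 3.4 × 10⁻³ → stable
  185–219 m: −αΔT+βΔS = −(2.3 × 10⁻⁴)(-5.0)+(7.1 × 10⁻⁴)(-1.52) = 7.1 × 10⁻⁵ → stable
Every interval has Δρ > 0: the column is stably stratified throughout.

none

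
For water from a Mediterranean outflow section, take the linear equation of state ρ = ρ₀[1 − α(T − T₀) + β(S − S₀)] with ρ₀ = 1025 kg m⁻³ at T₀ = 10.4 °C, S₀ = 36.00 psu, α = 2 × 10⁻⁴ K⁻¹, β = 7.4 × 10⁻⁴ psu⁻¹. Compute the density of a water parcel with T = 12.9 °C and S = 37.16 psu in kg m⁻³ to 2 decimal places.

1025.37 kg m⁻³

T − T₀ = +2.5 K, S − S₀ = +1.16 psu.
Bracket = 1 − α·(+2.5) + β·(+1.16) = 1 + (3.584 × 10⁻⁴) = 1.0003584.
ρ = 1025 × 1.0003584 = 1025.37 kg m⁻³.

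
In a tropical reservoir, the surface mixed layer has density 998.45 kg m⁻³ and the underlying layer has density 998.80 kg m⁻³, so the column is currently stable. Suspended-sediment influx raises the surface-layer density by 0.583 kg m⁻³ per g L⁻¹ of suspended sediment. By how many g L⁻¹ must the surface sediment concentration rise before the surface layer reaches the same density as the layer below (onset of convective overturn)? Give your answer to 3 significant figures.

Density deficit of the surface layer: 998.80 − 998.45 = 0.35 kg m⁻³.
Required change = 0.35 / 0.583 = 0.600 g L⁻¹.

0.600 g L⁻¹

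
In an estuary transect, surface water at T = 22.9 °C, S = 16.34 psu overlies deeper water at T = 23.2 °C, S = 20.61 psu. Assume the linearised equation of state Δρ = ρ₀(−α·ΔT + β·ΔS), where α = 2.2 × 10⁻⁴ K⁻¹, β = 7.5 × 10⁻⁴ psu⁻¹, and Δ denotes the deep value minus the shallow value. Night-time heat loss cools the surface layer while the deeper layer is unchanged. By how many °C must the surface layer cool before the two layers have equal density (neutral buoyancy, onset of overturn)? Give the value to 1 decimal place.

14.3 °C

Neutral buoyancy requires Δρ = 0, i.e. −α(T_deep − T_surf′) + β(S_deep − S_surf) = 0.
T_surf′ = T_deep − (β/α)·ΔS = 23.2 − (7.5 × 10⁻⁴/2.2 × 10⁻⁴)·(+4.27) = 8.643 °C.
Cooling required: 22.9 − (8.643) = 14.257 °C.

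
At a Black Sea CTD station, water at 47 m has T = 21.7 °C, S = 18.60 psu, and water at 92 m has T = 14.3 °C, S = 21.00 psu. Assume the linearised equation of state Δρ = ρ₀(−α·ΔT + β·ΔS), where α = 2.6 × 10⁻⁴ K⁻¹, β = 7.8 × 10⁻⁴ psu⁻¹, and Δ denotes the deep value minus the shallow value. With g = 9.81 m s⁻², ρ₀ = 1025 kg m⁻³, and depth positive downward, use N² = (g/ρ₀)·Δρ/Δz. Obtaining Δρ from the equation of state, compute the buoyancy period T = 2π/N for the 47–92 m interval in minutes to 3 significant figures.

3.64 min

ΔT = -7.4 K, ΔS = +2.40 psu (deep − shallow).
Δρ/ρ₀ = −αΔT + βΔS = 1.924 × 10⁻³ + 1.872 × 10⁻³ = 3.796 × 10⁻³, so Δρ ≈ 3.891 kg m⁻³.
N² = (g/ρ₀)·Δρ/Δz = g·(Δρ/ρ₀)/Δz = 9.81 × 3.796 × 10⁻³ / 45 = 8.2753 × 10⁻⁴ s⁻².
N = √(8.2753 × 10⁻⁴) = 0.028767 rad s⁻¹ → T = 2π/N = 218.42 s = 3.6403 min ≈ 3.64 min.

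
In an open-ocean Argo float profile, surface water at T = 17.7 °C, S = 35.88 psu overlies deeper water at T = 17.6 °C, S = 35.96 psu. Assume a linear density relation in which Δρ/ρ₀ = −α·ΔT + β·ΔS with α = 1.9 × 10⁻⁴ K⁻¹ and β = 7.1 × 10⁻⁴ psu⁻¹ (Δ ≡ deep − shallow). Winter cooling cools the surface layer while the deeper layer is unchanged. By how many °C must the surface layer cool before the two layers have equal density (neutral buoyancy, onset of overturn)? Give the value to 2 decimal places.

0.40 °C

Neutral buoyancy requires Δρ = 0, i.e. −α(T_deep − T_surf′) + β(S_deep − S_surf) = 0.
T_surf′ = T_deep − (β/α)·ΔS = 17.6 − (7.1 × 10⁻⁴/1.9 × 10⁻⁴)·(+0.08) = 17.3011 °C.
Cooling required: 17.7 − (17.3011) = 0.3989 °C.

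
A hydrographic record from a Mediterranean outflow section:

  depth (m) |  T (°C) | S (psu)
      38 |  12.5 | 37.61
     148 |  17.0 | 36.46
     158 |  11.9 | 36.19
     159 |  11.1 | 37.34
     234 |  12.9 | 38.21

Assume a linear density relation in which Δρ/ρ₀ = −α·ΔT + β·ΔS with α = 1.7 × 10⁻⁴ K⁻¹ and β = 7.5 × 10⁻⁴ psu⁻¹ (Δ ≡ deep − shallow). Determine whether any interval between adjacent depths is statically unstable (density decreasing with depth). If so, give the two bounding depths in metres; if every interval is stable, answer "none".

Evaluate Δρ/ρ₀ = −αΔT + βΔS across each adjacent pair:
  38–148 m: −αΔT+βΔS = −(1.7 × 10⁻⁴)(+4.5)+(7.5 × 10⁻⁴)(-1.15) = -1.6 × 10⁻³ → UNSTABLE
  148–158 m: −αΔT+βΔS = −(1.7 × 10⁻⁴)(-5.1)+(7.5 × 10⁻⁴)(-0.27) = 6.6 × 10⁻⁴ → stable
  158–159 m: −αΔT+βΔS = −(1.7 × 10⁻⁴)(-0.8)+(7.5 × 10⁻⁴)(+1.15) = 1.0 × 10⁻³ → stable
  159–234 m: −αΔT+βΔS = −(1.7 × 10⁻⁴)(+1.8)+(7.5 × 10⁻⁴)(+0.87) = 3.5 × 10⁻⁴ → stable
The 38–148 m interval has Δρ < 0: lighter water underlies denser water.

38–148 m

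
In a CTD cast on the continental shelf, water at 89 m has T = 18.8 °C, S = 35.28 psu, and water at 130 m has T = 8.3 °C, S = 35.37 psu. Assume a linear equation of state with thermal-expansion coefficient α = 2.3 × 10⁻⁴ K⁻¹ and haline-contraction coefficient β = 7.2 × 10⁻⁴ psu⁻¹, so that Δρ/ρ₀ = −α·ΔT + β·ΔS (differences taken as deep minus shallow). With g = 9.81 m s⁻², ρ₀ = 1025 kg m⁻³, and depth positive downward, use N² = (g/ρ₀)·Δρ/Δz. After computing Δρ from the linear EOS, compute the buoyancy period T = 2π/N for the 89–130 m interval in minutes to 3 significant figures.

4.30 min

ΔT = -10.5 K, ΔS = +0.09 psu (deep − shallow).
Δρ/ρ₀ = −αΔT + βΔS = 2.415 × 10⁻³ + 6.48 × 10⁻⁵ = 2.4798 × 10⁻³, so Δρ ≈ 2.542 kg m⁻³.
N² = (g/ρ₀)·Δρ/Δz = g·(Δρ/ρ₀)/Δz = 9.81 × 2.4798 × 10⁻³ / 41 = 5.9334 × 10⁻⁴ s⁻².
N = √(5.9334 × 10⁻⁴) = 0.024359 rad s⁻¹ → T = 2π/N = 257.94 s = 4.2990 min ≈ 4.30 min.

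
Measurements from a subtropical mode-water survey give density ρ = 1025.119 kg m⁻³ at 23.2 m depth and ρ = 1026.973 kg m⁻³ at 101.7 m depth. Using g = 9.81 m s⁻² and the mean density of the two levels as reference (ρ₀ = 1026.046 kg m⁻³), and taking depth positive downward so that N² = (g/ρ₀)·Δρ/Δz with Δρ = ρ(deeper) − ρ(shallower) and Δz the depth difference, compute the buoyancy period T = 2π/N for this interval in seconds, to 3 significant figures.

Δρ = 1026.973 − 1025.119 = 1.854 kg m⁻³ over Δz = 101.7 − 23.2 = 78.5 m.
N² = (9.81/1026.046) × (1.854/78.5) = 2.2581 × 10⁻⁴ s⁻².
N = √(2.2581 × 10⁻⁴) = 0.015027 rad s⁻¹, so T = 2π/N = 418.13 s ≈ 418 s.

418 s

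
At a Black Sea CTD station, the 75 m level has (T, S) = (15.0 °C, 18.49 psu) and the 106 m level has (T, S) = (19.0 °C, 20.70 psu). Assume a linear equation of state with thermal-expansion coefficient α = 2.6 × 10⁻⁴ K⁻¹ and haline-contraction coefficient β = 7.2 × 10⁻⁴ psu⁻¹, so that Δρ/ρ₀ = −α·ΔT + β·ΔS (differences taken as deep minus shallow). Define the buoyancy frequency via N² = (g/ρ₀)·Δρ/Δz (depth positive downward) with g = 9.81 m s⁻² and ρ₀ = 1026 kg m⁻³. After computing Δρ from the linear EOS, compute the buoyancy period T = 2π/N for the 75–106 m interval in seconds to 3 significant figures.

476 s

ΔT = +4.0 K, ΔS = +2.21 psu (deep − shallow).
Δρ/ρ₀ = −αΔT + βΔS = -1.04 × 10⁻³ + 1.5912 × 10⁻³ = 5.512 × 10⁻⁴, so Δρ ≈ 0.5655 kg m⁻³.
N² = (g/ρ₀)·Δρ/Δz = g·(Δρ/ρ₀)/Δz = 9.81 × 5.512 × 10⁻⁴ / 31 = 1.7443 × 10⁻⁴ s⁻².
N = √(1.7443 × 10⁻⁴) = 0.013207 rad s⁻¹ → T = 2π/N = 475.75 s ≈ 476 s.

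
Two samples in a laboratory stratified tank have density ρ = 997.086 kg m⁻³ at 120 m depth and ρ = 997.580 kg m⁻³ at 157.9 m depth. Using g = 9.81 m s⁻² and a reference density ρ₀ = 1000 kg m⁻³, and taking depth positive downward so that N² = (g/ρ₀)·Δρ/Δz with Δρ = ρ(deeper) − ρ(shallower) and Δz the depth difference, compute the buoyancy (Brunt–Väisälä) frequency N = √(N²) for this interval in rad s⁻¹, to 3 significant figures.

0.0113 rad s⁻¹

Δρ = 997.580 − 997.086 = 0.494 kg m⁻³ over Δz = 157.9 − 120 = 37.9 m.
N² = (9.81/1000) × (0.494/37.9) = 1.2787 × 10⁻⁴ s⁻².
N = √(1.2787 × 10⁻⁴) = 0.011308 rad s⁻¹ ≈ 0.0113 rad s⁻¹.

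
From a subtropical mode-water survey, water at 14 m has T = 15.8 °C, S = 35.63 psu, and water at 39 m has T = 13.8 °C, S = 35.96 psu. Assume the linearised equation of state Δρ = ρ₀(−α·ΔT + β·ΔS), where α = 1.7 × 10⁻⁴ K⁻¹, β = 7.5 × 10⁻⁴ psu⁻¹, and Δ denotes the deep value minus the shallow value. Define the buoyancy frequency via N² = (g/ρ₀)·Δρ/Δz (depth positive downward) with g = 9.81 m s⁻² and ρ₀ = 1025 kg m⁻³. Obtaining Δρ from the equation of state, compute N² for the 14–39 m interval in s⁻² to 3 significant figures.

ΔT = -2.0 K, ΔS = +0.33 psu (deep − shallow).
Δρ/ρ₀ = −αΔT + βΔS = 3.40 × 10⁻⁴ + 2.475 × 10⁻⁴ = 5.875 × 10⁻⁴, so Δρ ≈ 0.6022 kg m⁻³.
N² = (g/ρ₀)·Δρ/Δz = g·(Δρ/ρ₀)/Δz = 9.81 × 5.875 × 10⁻⁴ / 25 = 2.3054 × 10⁻⁴ s⁻² ≈ 2.31 × 10⁻⁴ s⁻².

2.31 × 10⁻⁴ s⁻²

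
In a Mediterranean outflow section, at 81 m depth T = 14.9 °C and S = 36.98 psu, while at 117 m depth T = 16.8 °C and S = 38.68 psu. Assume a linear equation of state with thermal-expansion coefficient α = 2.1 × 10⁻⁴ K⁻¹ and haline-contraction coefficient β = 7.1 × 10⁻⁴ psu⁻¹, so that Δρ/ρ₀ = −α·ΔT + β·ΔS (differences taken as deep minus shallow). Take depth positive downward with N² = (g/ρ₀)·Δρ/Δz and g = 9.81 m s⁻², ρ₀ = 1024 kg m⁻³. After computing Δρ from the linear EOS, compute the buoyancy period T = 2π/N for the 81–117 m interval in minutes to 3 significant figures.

ΔT = +1.9 K, ΔS = +1.70 psu (deep − shallow).
Δρ/ρ₀ = −αΔT + βΔS = -3.99 × 10⁻⁴ + 1.207 × 10⁻³ = 8.08 × 10⁻⁴, so Δρ ≈ 0.8274 kg m⁻³.
N² = (g/ρ₀)·Δρ/Δz = g·(Δρ/ρ₀)/Δz = 9.81 × 8.08 × 10⁻⁴ / 36 = 2.2018 × 10⁻⁴ s⁻².
N = √(2.2018 × 10⁻⁴) = 0.014838 rad s⁻¹ → T = 2π/N = 423.45 s = 7.0575 min ≈ 7.06 min.

7.06 min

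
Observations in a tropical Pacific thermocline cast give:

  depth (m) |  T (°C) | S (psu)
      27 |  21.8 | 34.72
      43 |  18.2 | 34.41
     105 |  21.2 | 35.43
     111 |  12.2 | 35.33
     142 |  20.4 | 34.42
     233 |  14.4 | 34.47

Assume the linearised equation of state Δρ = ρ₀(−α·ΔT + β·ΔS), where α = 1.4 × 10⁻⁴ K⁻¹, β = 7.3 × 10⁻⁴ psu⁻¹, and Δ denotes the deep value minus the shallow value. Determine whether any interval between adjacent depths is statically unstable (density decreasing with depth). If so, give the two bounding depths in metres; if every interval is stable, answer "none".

111–142 m

Evaluate Δρ/ρ₀ = −αΔT + βΔS across each adjacent pair:
  27–43 m: −αΔT+βΔS = −(1.4 × 10⁻⁴)(-3.6)+(7.3 × 10⁻⁴)(-0.31) = 2.8 × 10⁻⁴ → stable
  43–105 m: −αΔT+βΔS = −(1.4 × 10⁻⁴)(+3.0)+(7.3 × 10⁻⁴)(+1.02) = 3.2 × 10⁻⁴ → stable
  105–111 m: −αΔT+βΔS = −(1.4 × 10⁻⁴)(-9.0)+(7.3 × 10⁻⁴)(-0.10) = 1.2 × 10⁻³ → stable
  111–142 m: −αΔT+βΔS = −(1.4 × 10⁻⁴)(+8.2)+(7.3 × 10⁻⁴)(-0.91) = -1.8 × 10⁻³ → UNSTABLE
  142–233 m: −αΔT+βΔS = −(1.4 × 10⁻⁴)(-6.0)+(7.3 × 10⁻⁴)(+0.05) = 8.8 × 10⁻⁴ → stable
The 111–142 m interval has Δρ < 0: lighter water underlies denser water.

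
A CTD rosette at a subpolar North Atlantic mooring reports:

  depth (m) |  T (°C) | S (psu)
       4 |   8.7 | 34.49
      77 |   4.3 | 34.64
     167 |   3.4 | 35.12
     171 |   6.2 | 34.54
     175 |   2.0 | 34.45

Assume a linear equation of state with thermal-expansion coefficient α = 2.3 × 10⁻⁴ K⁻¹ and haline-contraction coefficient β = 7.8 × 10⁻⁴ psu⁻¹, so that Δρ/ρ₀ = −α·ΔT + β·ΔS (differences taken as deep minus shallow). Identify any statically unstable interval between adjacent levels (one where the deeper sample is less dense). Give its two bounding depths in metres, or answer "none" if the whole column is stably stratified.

Evaluate Δρ/ρ₀ = −αΔT + βΔS across each adjacent pair:
  4–77 m: −αΔT+βΔS = −(2.3 × 10⁻⁴)(-4.4)+(7.8 × 10⁻⁴)(+0.15) = 1.1 × 10⁻³ → stable
  77–167 m: −αΔT+βΔS = −(2.3 × 10⁻⁴)(-0.9)+(7.8 × 10⁻⁴)(+0.48) = 5.8 × 10⁻⁴ → stable
  167–171 m: −αΔT+βΔS = −(2.3 × 10⁻⁴)(+2.8)+(7.8 × 10⁻⁴)(-0.58) = -1.1 × 10⁻³ → UNSTABLE
  171–175 m: −αΔT+βΔS = −(2.3 × 10⁻⁴)(-4.2)+(7.8 × 10⁻⁴)(-0.09) = 9.0 × 10⁻⁴ → stable
The 167–171 m interval has Δρ < 0: lighter water underlies denser water.

167–171 m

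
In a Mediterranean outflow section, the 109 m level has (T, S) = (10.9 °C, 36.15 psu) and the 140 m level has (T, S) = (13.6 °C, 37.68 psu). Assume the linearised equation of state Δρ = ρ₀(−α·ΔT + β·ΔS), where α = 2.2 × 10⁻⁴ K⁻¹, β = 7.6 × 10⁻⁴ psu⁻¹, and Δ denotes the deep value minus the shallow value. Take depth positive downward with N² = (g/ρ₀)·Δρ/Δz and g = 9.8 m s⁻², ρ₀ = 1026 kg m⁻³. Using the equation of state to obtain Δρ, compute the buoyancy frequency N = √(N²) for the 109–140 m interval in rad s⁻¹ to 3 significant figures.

0.0134 rad s⁻¹

ΔT = +2.7 K, ΔS = +1.53 psu (deep − shallow).
Δρ/ρ₀ = −αΔT + βΔS = -5.94 × 10⁻⁴ + 1.1628 × 10⁻³ = 5.688 × 10⁻⁴, so Δρ ≈ 0.5836 kg m⁻³.
N² = (g/ρ₀)·Δρ/Δz = g·(Δρ/ρ₀)/Δz = 9.8 × 5.688 × 10⁻⁴ / 31 = 1.7981 × 10⁻⁴ s⁻².
N = √(1.7981 × 10⁻⁴) = 0.013409 rad s⁻¹ ≈ 0.0134 rad s⁻¹.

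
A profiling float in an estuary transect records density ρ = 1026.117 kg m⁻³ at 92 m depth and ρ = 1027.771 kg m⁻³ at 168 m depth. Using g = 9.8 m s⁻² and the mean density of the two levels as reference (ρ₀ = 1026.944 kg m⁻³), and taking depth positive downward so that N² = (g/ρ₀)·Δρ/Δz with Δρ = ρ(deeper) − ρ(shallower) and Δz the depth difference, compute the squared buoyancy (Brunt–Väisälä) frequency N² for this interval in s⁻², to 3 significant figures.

Δρ = 1027.771 − 1026.117 = 1.654 kg m⁻³ over Δz = 168 − 92 = 76 m.
N² = (9.8/1026.944) × (1.654/76) = 2.0768 × 10⁻⁴ s⁻² ≈ 2.08 × 10⁻⁴ s⁻².
N² > 0, so the interval is statically stable.

2.08 × 10⁻⁴ s⁻²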